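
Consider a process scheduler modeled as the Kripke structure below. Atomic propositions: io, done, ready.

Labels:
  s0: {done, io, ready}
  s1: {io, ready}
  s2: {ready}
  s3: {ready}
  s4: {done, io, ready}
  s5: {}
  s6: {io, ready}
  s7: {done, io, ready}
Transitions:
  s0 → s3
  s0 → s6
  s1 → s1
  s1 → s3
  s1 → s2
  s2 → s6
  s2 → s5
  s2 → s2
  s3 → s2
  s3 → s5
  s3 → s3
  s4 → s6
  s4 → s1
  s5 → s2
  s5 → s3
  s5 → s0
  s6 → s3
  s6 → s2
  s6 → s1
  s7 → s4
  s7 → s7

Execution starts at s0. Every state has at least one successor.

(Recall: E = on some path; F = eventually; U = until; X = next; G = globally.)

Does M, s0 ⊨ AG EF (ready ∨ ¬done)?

States satisfying EF (ready ∨ ¬done): {s0, s1, s2, s3, s4, s5, s6, s7}.
States satisfying AG EF (ready ∨ ¬done): {s0, s1, s2, s3, s4, s5, s6, s7}.
Every state reachable from s0 satisfies EF (ready ∨ ¬done).
s0 ∈ Sat(AG EF (ready ∨ ¬done)).

Yes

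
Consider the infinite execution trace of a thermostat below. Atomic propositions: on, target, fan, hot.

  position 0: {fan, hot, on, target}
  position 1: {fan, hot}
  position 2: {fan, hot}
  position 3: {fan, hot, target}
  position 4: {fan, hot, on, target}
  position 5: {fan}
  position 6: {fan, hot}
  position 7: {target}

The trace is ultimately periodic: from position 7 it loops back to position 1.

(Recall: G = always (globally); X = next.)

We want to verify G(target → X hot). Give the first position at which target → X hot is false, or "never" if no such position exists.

4

Check target → X hot at each position in order: 0 ✓, 1 ✓, 2 ✓, 3 ✓.
At position 4 the labels are {fan, hot, on, target} and the next position 5 has {fan}, so target → X hot is false there. This is the first violation.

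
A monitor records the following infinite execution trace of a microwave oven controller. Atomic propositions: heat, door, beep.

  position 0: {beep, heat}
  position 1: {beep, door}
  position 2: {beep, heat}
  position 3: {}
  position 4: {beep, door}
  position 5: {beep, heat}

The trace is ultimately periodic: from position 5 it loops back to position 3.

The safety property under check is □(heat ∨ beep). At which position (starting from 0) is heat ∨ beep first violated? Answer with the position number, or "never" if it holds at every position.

3

Check heat ∨ beep at each position in order: 0 ✓, 1 ✓, 2 ✓.
At position 3 the labels are {}, so heat ∨ beep is false there. This is the first violation.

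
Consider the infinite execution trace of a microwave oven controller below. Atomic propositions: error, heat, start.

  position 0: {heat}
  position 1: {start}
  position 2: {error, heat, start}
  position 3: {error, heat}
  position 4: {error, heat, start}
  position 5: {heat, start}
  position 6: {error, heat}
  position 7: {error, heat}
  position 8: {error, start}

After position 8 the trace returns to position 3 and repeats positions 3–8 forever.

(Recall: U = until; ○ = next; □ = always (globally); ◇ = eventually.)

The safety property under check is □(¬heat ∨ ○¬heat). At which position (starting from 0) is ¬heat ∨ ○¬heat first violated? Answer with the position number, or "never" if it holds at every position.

Check ¬heat ∨ ○¬heat at each position in order: 0 ✓, 1 ✓.
At position 2 the labels are {error, heat, start} and the next position 3 has {error, heat}, so ¬heat ∨ ○¬heat is false there. This is the first violation.

2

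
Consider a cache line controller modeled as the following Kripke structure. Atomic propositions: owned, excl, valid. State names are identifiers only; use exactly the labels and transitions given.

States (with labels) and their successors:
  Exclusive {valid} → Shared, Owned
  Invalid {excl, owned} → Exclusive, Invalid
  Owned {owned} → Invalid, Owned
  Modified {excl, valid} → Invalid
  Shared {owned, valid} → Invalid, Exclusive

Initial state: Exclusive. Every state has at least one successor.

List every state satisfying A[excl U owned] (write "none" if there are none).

{Invalid, Owned, Modified, Shared}

States satisfying excl: {Invalid, Modified}.
States satisfying owned: {Invalid, Owned, Shared}.
States satisfying A[excl U owned]: {Invalid, Owned, Modified, Shared}.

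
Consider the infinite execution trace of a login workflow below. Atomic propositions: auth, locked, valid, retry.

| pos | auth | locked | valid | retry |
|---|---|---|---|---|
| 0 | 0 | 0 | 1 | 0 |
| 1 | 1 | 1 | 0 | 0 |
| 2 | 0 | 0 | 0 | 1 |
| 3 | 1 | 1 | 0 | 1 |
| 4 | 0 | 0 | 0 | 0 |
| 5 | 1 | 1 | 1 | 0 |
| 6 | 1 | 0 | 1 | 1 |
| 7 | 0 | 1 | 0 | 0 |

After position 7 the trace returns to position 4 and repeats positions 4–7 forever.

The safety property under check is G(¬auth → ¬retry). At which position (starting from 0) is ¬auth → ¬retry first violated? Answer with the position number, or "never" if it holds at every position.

Check ¬auth → ¬retry at each position in order: 0 ✓, 1 ✓.
At position 2 the labels are {retry}, so ¬auth → ¬retry is false there. This is the first violation.

2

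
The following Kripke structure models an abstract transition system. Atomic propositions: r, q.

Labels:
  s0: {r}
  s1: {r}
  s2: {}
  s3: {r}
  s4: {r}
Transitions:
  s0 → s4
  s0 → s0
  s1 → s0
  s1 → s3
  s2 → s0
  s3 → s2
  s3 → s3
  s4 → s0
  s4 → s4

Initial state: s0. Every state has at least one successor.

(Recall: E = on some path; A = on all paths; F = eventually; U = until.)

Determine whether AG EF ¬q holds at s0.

States satisfying EF ¬q: {s0, s1, s2, s3, s4}.
States satisfying AG EF ¬q: {s0, s1, s2, s3, s4}.
Every state reachable from s0 satisfies EF ¬q.
s0 ∈ Sat(AG EF ¬q).

Satisfied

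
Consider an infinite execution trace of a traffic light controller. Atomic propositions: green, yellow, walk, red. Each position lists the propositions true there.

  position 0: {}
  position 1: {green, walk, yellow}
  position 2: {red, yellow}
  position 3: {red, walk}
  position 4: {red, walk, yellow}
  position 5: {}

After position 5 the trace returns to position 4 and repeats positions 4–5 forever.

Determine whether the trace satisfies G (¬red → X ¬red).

Does not hold

¬red → X ¬red must hold at every position from 0 onward. It fails at position 1, so G (¬red → X ¬red) is false.
Positions where ¬red holds: 0, 1, 5.
Check X ¬red at each: 0→ok, 1→fails, 5→fails.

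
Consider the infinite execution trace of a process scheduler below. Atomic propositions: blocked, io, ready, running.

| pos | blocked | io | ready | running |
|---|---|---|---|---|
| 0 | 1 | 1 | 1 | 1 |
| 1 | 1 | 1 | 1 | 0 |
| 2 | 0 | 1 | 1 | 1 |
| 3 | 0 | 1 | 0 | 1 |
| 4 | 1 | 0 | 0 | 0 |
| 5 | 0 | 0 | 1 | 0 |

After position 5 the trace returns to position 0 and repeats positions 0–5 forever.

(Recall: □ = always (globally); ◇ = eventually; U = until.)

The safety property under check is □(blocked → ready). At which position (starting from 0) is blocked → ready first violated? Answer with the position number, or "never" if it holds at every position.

4

Check blocked → ready at each position in order: 0 ✓, 1 ✓, 2 ✓, 3 ✓.
At position 4 the labels are {blocked}, so blocked → ready is false there. This is the first violation.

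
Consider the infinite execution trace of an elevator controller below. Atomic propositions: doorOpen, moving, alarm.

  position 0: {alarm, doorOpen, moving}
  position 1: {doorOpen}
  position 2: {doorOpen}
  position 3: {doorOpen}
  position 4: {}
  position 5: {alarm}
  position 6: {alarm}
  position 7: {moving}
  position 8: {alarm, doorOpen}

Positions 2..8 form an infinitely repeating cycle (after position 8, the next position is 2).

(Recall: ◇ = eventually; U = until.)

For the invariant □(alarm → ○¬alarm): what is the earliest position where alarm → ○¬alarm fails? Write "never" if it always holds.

5

Check alarm → ○¬alarm at each position in order: 0 ✓, 1 ✓, 2 ✓, 3 ✓, 4 ✓.
At position 5 the labels are {alarm} and the next position 6 has {alarm}, so alarm → ○¬alarm is false there. This is the first violation.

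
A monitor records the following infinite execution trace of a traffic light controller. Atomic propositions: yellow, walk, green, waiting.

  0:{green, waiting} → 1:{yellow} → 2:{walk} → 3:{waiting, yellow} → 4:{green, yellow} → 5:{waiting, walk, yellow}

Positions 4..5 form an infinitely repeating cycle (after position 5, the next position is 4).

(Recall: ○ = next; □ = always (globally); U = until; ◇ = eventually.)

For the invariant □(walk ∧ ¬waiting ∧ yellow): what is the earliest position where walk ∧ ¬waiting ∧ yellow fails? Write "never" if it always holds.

0

At position 0 the labels are {green, waiting}, so walk ∧ ¬waiting ∧ yellow is false there. This is the first violation.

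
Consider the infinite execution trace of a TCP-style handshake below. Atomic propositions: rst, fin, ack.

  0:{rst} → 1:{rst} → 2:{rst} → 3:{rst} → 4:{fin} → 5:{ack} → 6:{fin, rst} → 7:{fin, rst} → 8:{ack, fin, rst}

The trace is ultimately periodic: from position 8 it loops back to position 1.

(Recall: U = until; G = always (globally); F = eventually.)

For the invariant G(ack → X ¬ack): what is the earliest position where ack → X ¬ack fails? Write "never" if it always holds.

ack → X ¬ack holds at every position 0..8, and those are all the positions the trace ever visits, so the invariant G(ack → X ¬ack) is never violated.

never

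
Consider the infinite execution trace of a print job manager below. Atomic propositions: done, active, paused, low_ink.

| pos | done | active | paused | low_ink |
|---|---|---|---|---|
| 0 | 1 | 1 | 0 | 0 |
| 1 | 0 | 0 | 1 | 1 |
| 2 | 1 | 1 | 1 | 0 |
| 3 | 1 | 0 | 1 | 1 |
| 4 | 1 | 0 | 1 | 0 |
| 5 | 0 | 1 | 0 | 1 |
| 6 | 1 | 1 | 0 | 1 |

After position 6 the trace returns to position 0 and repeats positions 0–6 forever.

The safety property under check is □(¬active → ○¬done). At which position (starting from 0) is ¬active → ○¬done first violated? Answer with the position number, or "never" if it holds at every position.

Check ¬active → ○¬done at each position in order: 0 ✓.
At position 1 the labels are {low_ink, paused} and the next position 2 has {active, done, paused}, so ¬active → ○¬done is false there. This is the first violation.

1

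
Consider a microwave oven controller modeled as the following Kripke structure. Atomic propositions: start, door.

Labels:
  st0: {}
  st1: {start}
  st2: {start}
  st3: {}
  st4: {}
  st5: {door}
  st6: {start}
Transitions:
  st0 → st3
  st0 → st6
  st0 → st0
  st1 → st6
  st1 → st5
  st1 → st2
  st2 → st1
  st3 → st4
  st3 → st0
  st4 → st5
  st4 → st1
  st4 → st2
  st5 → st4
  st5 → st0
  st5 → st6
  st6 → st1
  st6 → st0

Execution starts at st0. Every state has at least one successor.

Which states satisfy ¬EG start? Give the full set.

{st0, st3, st4, st5}

States satisfying start: {st1, st2, st6}.
States satisfying EG start: {st1, st2, st6}.
States satisfying ¬EG start: {st0, st3, st4, st5}.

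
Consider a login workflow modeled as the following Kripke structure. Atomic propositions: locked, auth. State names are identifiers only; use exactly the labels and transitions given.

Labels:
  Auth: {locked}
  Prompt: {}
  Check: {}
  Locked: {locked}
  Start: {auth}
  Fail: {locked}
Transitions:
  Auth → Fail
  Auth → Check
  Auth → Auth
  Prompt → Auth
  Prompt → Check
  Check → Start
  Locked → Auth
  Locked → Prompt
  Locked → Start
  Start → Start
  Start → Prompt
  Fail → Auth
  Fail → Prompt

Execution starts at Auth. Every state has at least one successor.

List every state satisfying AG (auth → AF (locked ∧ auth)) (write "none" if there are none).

States satisfying auth → AF (locked ∧ auth): {Auth, Prompt, Check, Locked, Fail}.
States satisfying AG (auth → AF (locked ∧ auth)): ∅.

none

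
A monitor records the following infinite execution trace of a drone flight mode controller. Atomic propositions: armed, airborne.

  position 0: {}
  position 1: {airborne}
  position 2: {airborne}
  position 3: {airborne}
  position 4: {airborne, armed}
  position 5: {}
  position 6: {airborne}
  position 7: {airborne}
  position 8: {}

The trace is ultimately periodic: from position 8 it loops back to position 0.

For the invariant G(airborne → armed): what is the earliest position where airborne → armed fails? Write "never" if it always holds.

Check airborne → armed at each position in order: 0 ✓.
At position 1 the labels are {airborne}, so airborne → armed is false there. This is the first violation.

1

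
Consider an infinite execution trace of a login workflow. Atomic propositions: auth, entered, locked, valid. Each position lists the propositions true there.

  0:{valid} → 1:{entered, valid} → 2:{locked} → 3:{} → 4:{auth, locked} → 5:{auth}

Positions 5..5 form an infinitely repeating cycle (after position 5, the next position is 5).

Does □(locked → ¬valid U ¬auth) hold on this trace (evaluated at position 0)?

Does not hold

locked → ¬valid U ¬auth must hold at every position from 0 onward. It fails at position 4, so □(locked → ¬valid U ¬auth) is false.
Positions where locked holds: 2, 4.
Check ¬valid U ¬auth at each: 2→ok, 4→fails.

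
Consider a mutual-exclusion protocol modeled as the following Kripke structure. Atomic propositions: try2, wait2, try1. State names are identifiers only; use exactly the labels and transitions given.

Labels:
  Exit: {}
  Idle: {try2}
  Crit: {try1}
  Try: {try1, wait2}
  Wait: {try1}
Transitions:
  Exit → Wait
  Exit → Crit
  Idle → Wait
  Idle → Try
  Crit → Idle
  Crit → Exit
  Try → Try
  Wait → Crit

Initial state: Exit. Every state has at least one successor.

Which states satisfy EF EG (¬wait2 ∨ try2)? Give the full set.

States satisfying EG (¬wait2 ∨ try2): {Exit, Idle, Crit, Wait}.
States satisfying EF EG (¬wait2 ∨ try2): {Exit, Idle, Crit, Wait}.

{Exit, Idle, Crit, Wait}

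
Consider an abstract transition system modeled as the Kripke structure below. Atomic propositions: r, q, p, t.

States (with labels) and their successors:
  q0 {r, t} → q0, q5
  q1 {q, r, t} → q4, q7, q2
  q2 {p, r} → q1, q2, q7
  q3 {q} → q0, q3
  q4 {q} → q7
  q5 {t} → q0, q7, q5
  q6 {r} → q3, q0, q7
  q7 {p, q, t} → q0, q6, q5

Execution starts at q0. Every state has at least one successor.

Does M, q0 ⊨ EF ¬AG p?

States satisfying ¬AG p: {q0, q1, q2, q3, q4, q5, q6, q7}.
States satisfying EF ¬AG p: {q0, q1, q2, q3, q4, q5, q6, q7}.
Some path from q0 reaches a state where ¬AG p holds.
q0 ∈ Sat(EF ¬AG p).

Satisfied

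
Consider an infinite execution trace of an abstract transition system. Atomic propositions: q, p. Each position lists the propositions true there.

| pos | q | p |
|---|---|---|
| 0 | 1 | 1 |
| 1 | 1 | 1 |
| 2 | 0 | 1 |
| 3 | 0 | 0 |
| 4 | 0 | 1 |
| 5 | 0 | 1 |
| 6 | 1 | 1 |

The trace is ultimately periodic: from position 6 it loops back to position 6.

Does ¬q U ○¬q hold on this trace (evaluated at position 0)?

Walking from position 0: at position 0, ○¬q has not yet held and ¬q fails, so ¬q U ○¬q is false.

No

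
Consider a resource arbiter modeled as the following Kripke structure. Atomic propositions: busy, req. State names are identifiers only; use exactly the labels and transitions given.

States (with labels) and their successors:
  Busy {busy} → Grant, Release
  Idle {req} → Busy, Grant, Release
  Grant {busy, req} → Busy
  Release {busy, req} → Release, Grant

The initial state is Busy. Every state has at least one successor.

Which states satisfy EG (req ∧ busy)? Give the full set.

States satisfying req ∧ busy: {Grant, Release}.
States satisfying EG (req ∧ busy): {Release}.

{Release}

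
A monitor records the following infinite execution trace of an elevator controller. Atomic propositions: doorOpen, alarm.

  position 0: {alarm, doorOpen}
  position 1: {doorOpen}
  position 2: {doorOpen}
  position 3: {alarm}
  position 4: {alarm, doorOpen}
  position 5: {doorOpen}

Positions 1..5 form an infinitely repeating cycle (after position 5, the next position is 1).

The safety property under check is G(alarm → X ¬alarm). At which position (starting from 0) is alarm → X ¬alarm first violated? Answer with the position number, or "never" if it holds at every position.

3

Check alarm → X ¬alarm at each position in order: 0 ✓, 1 ✓, 2 ✓.
At position 3 the labels are {alarm} and the next position 4 has {alarm, doorOpen}, so alarm → X ¬alarm is false there. This is the first violation.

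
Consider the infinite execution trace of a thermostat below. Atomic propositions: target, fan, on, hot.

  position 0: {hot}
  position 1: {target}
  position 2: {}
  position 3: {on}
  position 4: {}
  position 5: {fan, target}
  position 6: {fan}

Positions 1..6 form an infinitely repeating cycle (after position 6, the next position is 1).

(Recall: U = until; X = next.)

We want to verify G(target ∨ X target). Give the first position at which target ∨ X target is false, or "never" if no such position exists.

Check target ∨ X target at each position in order: 0 ✓, 1 ✓.
At position 2 the labels are {} and the next position 3 has {on}, so target ∨ X target is false there. This is the first violation.

2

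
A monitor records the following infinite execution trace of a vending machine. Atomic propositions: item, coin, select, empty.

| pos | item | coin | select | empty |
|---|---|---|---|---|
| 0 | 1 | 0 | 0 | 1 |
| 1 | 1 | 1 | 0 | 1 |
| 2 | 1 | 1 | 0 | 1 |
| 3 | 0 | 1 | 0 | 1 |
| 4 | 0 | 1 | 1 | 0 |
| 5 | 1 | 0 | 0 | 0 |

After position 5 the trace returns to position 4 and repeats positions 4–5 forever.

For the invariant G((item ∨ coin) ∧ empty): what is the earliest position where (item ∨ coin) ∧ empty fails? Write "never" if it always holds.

4

Check (item ∨ coin) ∧ empty at each position in order: 0 ✓, 1 ✓, 2 ✓, 3 ✓.
At position 4 the labels are {coin, select}, so (item ∨ coin) ∧ empty is false there. This is the first violation.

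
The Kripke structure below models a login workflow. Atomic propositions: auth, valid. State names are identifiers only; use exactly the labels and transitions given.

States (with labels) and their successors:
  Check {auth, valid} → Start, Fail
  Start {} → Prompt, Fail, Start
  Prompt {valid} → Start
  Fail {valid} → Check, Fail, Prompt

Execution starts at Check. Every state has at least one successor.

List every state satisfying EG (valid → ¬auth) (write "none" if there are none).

States satisfying valid → ¬auth: {Start, Prompt, Fail}.
States satisfying EG (valid → ¬auth): {Start, Prompt, Fail}.

{Start, Prompt, Fail}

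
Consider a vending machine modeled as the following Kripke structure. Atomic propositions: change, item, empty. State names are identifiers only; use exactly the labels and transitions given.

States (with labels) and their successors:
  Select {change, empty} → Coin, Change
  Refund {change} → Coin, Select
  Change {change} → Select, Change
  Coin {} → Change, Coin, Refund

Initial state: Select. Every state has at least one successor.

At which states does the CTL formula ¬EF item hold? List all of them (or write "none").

States satisfying item: ∅.
States satisfying EF item: ∅.
States satisfying ¬EF item: {Select, Refund, Change, Coin}.

{Select, Refund, Change, Coin}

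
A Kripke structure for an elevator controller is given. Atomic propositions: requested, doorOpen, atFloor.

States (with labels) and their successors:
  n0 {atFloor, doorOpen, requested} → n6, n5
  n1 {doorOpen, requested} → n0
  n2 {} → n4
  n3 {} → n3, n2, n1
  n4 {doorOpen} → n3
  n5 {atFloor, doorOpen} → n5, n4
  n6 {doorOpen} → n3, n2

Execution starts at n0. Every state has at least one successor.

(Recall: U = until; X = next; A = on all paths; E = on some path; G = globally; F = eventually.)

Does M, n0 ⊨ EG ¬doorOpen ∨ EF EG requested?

Violated

States satisfying ¬doorOpen: {n2, n3}.
States satisfying EG ¬doorOpen: {n3}.
States satisfying EG requested: ∅.
States satisfying EF EG requested: ∅.
States satisfying EG ¬doorOpen ∨ EF EG requested: {n3}.
n0 ∉ Sat(EG ¬doorOpen ∨ EF EG requested).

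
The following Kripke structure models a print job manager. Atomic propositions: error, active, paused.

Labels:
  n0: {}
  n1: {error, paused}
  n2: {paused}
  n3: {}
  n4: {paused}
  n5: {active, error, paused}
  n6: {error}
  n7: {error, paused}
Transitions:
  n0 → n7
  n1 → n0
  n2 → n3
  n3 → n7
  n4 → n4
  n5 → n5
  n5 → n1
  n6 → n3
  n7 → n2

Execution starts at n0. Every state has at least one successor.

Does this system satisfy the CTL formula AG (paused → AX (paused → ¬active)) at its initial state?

States satisfying paused → AX (paused → ¬active): {n0, n1, n2, n3, n4, n6, n7}.
States satisfying AG (paused → AX (paused → ¬active)): {n0, n1, n2, n3, n4, n6, n7}.
Every state reachable from n0 satisfies paused → AX (paused → ¬active).
n0 ∈ Sat(AG (paused → AX (paused → ¬active))).

Yes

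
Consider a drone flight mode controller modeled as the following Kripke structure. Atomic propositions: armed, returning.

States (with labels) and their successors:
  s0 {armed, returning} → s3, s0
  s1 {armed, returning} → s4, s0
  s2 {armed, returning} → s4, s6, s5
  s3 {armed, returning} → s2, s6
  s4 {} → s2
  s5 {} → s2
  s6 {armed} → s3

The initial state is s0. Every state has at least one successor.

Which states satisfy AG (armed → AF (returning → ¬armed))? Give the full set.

{s2, s3, s4, s5, s6}

States satisfying armed → AF (returning → ¬armed): {s2, s3, s4, s5, s6}.
States satisfying AG (armed → AF (returning → ¬armed)): {s2, s3, s4, s5, s6}.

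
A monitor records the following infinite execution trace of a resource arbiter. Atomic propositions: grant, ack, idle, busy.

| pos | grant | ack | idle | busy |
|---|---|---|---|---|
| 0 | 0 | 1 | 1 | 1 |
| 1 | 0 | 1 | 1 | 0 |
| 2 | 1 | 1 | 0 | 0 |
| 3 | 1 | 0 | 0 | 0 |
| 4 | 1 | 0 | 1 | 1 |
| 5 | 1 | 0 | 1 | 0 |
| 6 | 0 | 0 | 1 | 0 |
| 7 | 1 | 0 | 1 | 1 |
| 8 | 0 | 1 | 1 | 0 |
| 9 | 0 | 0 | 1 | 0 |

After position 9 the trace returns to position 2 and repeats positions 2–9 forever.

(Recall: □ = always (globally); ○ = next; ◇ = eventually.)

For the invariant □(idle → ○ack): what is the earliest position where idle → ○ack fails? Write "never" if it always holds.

4

Check idle → ○ack at each position in order: 0 ✓, 1 ✓, 2 ✓, 3 ✓.
At position 4 the labels are {busy, grant, idle} and the next position 5 has {grant, idle}, so idle → ○ack is false there. This is the first violation.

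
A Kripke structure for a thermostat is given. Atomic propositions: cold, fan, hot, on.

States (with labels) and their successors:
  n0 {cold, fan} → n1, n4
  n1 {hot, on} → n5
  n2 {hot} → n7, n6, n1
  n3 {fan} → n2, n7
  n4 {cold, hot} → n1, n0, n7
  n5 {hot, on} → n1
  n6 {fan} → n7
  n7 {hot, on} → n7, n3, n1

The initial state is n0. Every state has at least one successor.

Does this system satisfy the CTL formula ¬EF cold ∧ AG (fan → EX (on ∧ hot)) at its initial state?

No

States satisfying cold: {n0, n4}.
States satisfying EF cold: {n0, n4}.
States satisfying ¬EF cold: {n1, n2, n3, n5, n6, n7}.
States satisfying fan → EX (on ∧ hot): {n0, n1, n2, n3, n4, n5, n6, n7}.
States satisfying AG (fan → EX (on ∧ hot)): {n0, n1, n2, n3, n4, n5, n6, n7}.
States satisfying ¬EF cold ∧ AG (fan → EX (on ∧ hot)): {n1, n2, n3, n5, n6, n7}.
n0 ∉ Sat(¬EF cold ∧ AG (fan → EX (on ∧ hot))).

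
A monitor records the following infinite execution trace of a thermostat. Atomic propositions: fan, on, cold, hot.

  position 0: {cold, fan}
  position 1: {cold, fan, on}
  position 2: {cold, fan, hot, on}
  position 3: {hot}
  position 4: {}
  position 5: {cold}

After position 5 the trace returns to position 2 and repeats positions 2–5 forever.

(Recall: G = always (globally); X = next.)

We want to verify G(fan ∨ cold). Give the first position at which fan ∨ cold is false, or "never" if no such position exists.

Check fan ∨ cold at each position in order: 0 ✓, 1 ✓, 2 ✓.
At position 3 the labels are {hot}, so fan ∨ cold is false there. This is the first violation.

3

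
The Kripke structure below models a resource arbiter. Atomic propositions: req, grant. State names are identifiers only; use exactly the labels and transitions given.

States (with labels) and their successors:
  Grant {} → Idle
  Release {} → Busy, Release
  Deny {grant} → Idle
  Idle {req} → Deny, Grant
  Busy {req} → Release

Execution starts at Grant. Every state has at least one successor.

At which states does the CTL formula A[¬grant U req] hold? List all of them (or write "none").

{Grant, Idle, Busy}

States satisfying ¬grant: {Grant, Release, Idle, Busy}.
States satisfying req: {Idle, Busy}.
States satisfying A[¬grant U req]: {Grant, Idle, Busy}.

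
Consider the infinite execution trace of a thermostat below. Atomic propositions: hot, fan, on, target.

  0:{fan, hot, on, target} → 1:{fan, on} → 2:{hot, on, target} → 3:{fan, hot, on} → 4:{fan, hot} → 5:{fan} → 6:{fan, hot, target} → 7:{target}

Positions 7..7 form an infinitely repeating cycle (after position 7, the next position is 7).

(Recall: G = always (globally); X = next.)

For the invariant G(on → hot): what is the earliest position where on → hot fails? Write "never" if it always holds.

Check on → hot at each position in order: 0 ✓.
At position 1 the labels are {fan, on}, so on → hot is false there. This is the first violation.

1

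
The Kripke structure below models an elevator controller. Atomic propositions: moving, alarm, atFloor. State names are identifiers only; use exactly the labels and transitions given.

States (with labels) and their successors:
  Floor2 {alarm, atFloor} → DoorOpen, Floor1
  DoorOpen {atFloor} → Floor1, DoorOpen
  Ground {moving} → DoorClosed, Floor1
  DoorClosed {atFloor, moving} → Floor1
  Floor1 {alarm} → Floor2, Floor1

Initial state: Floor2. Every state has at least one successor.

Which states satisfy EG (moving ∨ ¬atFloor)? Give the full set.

States satisfying moving ∨ ¬atFloor: {Ground, DoorClosed, Floor1}.
States satisfying EG (moving ∨ ¬atFloor): {Ground, DoorClosed, Floor1}.

{Ground, DoorClosed, Floor1}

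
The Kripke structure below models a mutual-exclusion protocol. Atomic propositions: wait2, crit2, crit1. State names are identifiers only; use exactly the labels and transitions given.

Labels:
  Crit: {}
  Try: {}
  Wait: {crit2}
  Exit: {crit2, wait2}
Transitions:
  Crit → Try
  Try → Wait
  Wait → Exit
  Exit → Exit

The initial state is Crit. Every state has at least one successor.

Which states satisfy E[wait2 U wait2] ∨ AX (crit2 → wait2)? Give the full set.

States satisfying wait2: {Exit}.
States satisfying E[wait2 U wait2]: {Exit}.
States satisfying crit2 → wait2: {Crit, Try, Exit}.
States satisfying AX (crit2 → wait2): {Crit, Wait, Exit}.
States satisfying E[wait2 U wait2] ∨ AX (crit2 → wait2): {Crit, Wait, Exit}.

{Crit, Wait, Exit}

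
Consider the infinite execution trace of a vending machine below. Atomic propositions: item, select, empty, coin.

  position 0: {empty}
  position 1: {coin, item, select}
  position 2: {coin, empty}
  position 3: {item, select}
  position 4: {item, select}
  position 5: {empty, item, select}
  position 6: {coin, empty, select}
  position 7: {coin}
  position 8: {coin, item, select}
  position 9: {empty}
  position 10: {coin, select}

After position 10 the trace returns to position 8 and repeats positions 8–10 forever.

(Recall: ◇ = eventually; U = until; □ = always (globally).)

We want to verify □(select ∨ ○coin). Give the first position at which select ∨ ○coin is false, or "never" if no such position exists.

2

Check select ∨ ○coin at each position in order: 0 ✓, 1 ✓.
At position 2 the labels are {coin, empty} and the next position 3 has {item, select}, so select ∨ ○coin is false there. This is the first violation.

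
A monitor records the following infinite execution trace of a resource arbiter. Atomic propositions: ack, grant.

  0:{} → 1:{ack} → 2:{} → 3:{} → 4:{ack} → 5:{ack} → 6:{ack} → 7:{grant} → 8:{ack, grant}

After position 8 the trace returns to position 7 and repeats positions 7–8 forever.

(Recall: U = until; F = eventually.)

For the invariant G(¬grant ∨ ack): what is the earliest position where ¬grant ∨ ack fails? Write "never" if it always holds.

7

Check ¬grant ∨ ack at each position in order: 0 ✓, 1 ✓, 2 ✓, 3 ✓, 4 ✓, 5 ✓, 6 ✓.
At position 7 the labels are {grant}, so ¬grant ∨ ack is false there. This is the first violation.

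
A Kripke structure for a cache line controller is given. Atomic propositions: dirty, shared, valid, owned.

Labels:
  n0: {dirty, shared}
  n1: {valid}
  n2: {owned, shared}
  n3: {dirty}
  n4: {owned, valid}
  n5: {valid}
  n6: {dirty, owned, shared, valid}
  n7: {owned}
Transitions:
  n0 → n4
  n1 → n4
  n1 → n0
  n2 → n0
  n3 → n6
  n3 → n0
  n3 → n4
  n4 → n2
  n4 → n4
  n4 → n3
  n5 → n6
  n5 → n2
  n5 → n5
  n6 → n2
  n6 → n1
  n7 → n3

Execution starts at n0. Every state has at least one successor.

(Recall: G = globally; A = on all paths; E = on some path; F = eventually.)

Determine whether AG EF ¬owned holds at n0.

Satisfied

States satisfying EF ¬owned: {n0, n1, n2, n3, n4, n5, n6, n7}.
States satisfying AG EF ¬owned: {n0, n1, n2, n3, n4, n5, n6, n7}.
Every state reachable from n0 satisfies EF ¬owned.
n0 ∈ Sat(AG EF ¬owned).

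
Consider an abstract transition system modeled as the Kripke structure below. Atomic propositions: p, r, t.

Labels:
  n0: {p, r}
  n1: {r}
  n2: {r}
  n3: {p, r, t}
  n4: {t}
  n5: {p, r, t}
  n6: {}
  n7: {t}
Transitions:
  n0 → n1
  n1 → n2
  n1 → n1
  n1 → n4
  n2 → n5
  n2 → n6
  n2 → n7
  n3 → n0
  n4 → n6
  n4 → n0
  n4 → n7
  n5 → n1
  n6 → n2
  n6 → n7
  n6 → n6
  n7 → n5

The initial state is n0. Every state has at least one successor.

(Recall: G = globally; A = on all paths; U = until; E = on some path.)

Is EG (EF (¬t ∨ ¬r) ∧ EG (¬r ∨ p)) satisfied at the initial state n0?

Does not hold

States satisfying EF (¬t ∨ ¬r) ∧ EG (¬r ∨ p): {n4, n6}.
States satisfying EG (EF (¬t ∨ ¬r) ∧ EG (¬r ∨ p)): {n4, n6}.
No suitable path/successor from n0 witnesses the formula.
n0 ∉ Sat(EG (EF (¬t ∨ ¬r) ∧ EG (¬r ∨ p))).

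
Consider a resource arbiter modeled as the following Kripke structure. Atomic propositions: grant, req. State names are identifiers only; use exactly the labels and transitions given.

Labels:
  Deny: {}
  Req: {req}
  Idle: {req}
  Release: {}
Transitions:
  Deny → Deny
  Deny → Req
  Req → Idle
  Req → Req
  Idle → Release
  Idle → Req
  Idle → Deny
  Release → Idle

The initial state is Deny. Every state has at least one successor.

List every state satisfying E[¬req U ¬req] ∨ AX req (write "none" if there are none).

States satisfying ¬req: {Deny, Release}.
States satisfying E[¬req U ¬req]: {Deny, Release}.
States satisfying req: {Req, Idle}.
States satisfying AX req: {Req, Release}.
States satisfying E[¬req U ¬req] ∨ AX req: {Deny, Req, Release}.

{Deny, Req, Release}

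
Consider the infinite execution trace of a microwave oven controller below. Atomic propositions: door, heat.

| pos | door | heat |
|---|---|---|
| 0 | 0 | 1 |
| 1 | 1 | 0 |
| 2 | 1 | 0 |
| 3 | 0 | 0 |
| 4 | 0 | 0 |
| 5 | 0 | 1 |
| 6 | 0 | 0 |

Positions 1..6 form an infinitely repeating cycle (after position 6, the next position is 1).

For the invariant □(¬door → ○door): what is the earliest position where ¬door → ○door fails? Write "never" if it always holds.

Check ¬door → ○door at each position in order: 0 ✓, 1 ✓, 2 ✓.
At position 3 the labels are {} and the next position 4 has {}, so ¬door → ○door is false there. This is the first violation.

3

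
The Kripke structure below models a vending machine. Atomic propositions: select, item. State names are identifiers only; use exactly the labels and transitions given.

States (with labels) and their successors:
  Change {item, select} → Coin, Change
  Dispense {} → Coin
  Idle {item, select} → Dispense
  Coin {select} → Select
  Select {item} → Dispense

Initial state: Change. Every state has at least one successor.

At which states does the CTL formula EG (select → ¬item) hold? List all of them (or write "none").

{Dispense, Coin, Select}

States satisfying select → ¬item: {Dispense, Coin, Select}.
States satisfying EG (select → ¬item): {Dispense, Coin, Select}.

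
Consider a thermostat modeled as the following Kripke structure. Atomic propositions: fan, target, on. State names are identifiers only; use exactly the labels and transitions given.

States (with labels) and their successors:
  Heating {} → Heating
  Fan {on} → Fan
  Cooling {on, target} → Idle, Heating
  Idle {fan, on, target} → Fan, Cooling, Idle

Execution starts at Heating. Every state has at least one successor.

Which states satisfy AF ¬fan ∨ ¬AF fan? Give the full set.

States satisfying ¬fan: {Heating, Fan, Cooling}.
States satisfying AF ¬fan: {Heating, Fan, Cooling}.
States satisfying fan: {Idle}.
States satisfying AF fan: {Idle}.
States satisfying ¬AF fan: {Heating, Fan, Cooling}.
States satisfying AF ¬fan ∨ ¬AF fan: {Heating, Fan, Cooling}.

{Heating, Fan, Cooling}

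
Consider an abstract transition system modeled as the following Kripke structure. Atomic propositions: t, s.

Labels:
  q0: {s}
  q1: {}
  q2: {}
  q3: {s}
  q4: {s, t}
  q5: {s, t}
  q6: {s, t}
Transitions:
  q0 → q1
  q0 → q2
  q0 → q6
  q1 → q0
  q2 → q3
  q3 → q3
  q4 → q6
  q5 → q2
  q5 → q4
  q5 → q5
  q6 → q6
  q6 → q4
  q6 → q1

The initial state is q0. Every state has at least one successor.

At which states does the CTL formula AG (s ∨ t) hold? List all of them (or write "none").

States satisfying s ∨ t: {q0, q3, q4, q5, q6}.
States satisfying AG (s ∨ t): {q3}.

{q3}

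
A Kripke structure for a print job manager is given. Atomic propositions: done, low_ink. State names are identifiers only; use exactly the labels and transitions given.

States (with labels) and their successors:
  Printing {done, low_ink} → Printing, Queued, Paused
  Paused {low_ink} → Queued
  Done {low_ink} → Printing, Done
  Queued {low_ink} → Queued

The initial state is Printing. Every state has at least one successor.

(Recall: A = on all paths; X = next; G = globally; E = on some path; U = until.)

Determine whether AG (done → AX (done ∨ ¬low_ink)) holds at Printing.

Violated

States satisfying done → AX (done ∨ ¬low_ink): {Paused, Done, Queued}.
States satisfying AG (done → AX (done ∨ ¬low_ink)): {Paused, Queued}.
Printing is reachable from Printing and violates done → AX (done ∨ ¬low_ink), so AG fails at Printing.
Printing ∉ Sat(AG (done → AX (done ∨ ¬low_ink))).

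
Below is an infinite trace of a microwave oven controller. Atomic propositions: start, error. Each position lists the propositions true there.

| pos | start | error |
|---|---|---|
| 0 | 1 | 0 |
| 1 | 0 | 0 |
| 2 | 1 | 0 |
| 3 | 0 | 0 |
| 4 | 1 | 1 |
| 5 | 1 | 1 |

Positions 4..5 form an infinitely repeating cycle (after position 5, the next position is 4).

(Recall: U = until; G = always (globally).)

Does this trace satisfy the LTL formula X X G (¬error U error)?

Satisfied

The position after 0 is 1; X G (¬error U error) is true there.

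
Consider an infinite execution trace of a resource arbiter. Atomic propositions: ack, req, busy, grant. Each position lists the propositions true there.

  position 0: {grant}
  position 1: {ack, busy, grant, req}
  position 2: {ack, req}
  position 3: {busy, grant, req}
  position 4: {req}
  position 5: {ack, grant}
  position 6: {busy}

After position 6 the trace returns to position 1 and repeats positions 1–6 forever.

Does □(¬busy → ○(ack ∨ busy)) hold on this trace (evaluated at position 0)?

¬busy → ○(ack ∨ busy) holds at every position 0..6, and those are all positions ever visited, so □(¬busy → ○(ack ∨ busy)) holds.
Positions where ¬busy holds: 0, 2, 4, 5.
Check ○(ack ∨ busy) at each: 0→ok, 2→ok, 4→ok, 5→ok.

Holds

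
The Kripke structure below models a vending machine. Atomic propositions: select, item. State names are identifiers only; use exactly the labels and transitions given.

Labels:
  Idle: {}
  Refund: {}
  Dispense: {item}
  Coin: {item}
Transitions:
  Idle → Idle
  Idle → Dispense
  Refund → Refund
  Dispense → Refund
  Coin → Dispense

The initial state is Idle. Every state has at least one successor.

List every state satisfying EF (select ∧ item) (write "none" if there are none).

none

States satisfying select ∧ item: ∅.
States satisfying EF (select ∧ item): ∅.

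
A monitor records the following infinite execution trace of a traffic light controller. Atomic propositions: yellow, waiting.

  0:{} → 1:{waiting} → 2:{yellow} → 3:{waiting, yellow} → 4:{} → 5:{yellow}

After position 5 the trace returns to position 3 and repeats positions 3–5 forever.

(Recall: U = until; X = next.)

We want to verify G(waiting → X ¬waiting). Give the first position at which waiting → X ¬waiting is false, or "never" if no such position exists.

never

waiting → X ¬waiting holds at every position 0..5, and those are all the positions the trace ever visits, so the invariant G(waiting → X ¬waiting) is never violated.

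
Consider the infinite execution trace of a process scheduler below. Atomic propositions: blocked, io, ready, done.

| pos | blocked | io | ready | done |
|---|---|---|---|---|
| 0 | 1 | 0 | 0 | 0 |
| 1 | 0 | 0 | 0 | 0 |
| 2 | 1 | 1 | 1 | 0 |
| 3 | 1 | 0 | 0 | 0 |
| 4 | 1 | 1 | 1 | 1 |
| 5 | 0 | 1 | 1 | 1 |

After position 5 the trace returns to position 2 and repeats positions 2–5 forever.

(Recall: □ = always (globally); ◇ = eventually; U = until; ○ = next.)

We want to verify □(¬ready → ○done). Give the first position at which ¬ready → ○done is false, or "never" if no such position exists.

0

At position 0 the labels are {blocked} and the next position 1 has {}, so ¬ready → ○done is false there. This is the first violation.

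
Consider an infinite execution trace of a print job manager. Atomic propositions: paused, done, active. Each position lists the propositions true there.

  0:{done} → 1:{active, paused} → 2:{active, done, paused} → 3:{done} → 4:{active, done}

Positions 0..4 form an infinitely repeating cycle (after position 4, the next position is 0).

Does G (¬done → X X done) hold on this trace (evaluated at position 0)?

Yes

¬done → X X done holds at every position 0..4, and those are all positions ever visited, so G (¬done → X X done) holds.
Positions where ¬done holds: 1.
Check X X done at each: 1→ok.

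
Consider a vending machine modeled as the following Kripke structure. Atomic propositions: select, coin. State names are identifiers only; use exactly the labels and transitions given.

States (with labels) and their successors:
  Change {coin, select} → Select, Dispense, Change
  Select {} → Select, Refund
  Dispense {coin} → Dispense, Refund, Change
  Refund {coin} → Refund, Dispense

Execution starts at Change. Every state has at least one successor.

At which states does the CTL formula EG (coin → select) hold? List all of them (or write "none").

States satisfying coin → select: {Change, Select}.
States satisfying EG (coin → select): {Change, Select}.

{Change, Select}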